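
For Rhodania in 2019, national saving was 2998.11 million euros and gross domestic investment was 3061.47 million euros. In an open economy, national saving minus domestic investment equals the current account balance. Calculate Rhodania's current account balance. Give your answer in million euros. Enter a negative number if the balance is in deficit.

S - I = CA (net lending to the rest of the world).
CA = S - I = 2998.11 - 3061.47 = -63.36

-63.36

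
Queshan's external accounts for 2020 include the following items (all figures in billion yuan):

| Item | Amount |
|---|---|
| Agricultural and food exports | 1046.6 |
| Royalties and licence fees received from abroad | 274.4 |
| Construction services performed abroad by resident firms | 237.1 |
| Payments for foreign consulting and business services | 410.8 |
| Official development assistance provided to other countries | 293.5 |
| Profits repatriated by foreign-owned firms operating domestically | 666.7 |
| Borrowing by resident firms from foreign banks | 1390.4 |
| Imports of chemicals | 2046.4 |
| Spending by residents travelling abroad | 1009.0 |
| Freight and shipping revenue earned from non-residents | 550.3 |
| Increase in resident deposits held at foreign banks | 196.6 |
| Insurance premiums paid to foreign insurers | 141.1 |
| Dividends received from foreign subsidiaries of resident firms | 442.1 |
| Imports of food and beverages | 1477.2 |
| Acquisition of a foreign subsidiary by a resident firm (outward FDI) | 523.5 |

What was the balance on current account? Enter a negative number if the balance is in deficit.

Goods: 1046.6 - 1477.2 - 2046.4 = -2477.0
Services: -1009.0 + 237.1 - 410.8 + 550.3 + 274.4 - 141.1 = -499.1
Primary income: 442.1 - 666.7 = -224.6
Secondary income: -293.5
Current account = (-2477.0) + (-499.1) + (-224.6) + (-293.5) = -3494.2
(Excluded from the current account — financial account: borrowing by resident firms from foreign banks 1390.4, increase in resident deposits held at foreign banks 196.6, acquisition of a foreign subsidiary by a resident firm (outward FDI) 523.5.)

-3494.2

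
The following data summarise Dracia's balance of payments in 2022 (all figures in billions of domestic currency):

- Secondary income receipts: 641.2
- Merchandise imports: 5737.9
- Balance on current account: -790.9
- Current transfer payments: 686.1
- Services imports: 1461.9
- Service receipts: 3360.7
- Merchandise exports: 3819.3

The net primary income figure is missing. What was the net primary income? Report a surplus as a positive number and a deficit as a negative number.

Current account = goods balance + services balance + net primary income + net secondary income
Sum of the known components = -64.7
Net primary income = CA - (known components) = -790.9 - (-64.7) = -726.2

-726.2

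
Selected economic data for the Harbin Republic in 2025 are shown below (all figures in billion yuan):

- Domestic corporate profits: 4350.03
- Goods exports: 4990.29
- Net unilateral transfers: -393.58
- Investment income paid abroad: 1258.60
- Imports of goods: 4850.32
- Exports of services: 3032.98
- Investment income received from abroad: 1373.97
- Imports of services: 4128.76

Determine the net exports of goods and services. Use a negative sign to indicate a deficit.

-955.81

Goods balance = 4990.29 - 4850.32 = 139.97
Services balance = 3032.98 - 4128.76 = -1095.78
Trade balance (goods + services) = 139.97 + (-1095.78) = -955.81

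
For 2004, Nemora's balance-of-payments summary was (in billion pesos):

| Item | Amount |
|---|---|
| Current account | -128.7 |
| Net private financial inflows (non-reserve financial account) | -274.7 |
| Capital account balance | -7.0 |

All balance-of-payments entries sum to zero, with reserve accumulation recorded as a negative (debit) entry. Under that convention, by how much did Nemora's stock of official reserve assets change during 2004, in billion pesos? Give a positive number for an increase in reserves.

-410.4

Official reserve transactions balance = -((-128.7) + (-7.0) + (-274.7)) = 410.4
An accumulation of reserves is recorded as a debit (negative entry), so the change in the stock of reserves is the negative of that balance.
Change in official reserves = -(410.4) = -410.4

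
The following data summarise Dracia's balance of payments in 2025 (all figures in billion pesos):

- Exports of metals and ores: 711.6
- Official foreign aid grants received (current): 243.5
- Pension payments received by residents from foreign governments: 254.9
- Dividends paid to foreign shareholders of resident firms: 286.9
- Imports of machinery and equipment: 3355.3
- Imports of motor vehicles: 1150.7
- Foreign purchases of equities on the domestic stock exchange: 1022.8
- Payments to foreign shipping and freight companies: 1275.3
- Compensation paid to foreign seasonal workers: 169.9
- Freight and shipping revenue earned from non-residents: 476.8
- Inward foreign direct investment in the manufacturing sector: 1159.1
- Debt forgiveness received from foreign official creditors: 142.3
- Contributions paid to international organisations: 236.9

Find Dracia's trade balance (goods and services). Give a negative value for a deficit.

-4592.9

Goods: -3355.3 - 1150.7 + 711.6 = -3794.4
Services: 476.8 - 1275.3 = -798.5
Trade balance = -3794.4 + (-798.5) = -4592.9
(Excluded from the trade balance — secondary income: official foreign aid grants received (current) 243.5, pension payments received by residents from foreign governments 254.9, contributions paid to international organisations 236.9; primary income: dividends paid to foreign shareholders of resident firms 286.9, compensation paid to foreign seasonal workers 169.9; financial account: foreign purchases of equities on the domestic stock exchange 1022.8, inward foreign direct investment in the manufacturing sector 1159.1; capital account: debt forgiveness received from foreign official creditors 142.3.)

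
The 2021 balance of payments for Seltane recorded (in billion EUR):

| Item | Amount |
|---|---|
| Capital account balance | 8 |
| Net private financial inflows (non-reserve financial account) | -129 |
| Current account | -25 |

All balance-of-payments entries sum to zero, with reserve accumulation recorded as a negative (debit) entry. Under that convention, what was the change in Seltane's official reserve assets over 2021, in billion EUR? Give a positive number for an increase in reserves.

-146

Official reserve transactions balance = -((-25) + 8 + (-129)) = 146
An accumulation of reserves is recorded as a debit (negative entry), so the change in the stock of reserves is the negative of that balance.
Change in official reserves = -(146) = -146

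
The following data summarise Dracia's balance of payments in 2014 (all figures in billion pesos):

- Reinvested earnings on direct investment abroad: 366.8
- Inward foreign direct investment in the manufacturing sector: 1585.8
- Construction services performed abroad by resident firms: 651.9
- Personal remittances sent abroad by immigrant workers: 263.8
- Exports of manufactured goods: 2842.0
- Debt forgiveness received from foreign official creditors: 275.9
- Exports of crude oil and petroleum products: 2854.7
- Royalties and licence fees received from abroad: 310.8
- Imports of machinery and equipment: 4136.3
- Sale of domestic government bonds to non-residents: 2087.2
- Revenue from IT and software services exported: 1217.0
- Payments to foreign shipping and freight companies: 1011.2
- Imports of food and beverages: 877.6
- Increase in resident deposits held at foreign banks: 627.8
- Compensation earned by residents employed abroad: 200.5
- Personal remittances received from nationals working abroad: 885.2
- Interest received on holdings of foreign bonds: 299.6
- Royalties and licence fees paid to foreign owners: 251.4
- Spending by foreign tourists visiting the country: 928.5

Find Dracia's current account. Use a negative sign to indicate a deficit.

4016.7

Goods: 2854.7 - 877.6 + 2842.0 - 4136.3 = 682.8
Services: 651.9 - 1011.2 - 251.4 + 1217.0 + 310.8 + 928.5 = 1845.6
Primary income: 366.8 + 200.5 + 299.6 = 866.9
Secondary income: 885.2 - 263.8 = 621.4
Current account = 682.8 + 1845.6 + 866.9 + 621.4 = 4016.7
(Excluded from the current account — financial account: inward foreign direct investment in the manufacturing sector 1585.8, sale of domestic government bonds to non-residents 2087.2, increase in resident deposits held at foreign banks 627.8; capital account: debt forgiveness received from foreign official creditors 275.9.)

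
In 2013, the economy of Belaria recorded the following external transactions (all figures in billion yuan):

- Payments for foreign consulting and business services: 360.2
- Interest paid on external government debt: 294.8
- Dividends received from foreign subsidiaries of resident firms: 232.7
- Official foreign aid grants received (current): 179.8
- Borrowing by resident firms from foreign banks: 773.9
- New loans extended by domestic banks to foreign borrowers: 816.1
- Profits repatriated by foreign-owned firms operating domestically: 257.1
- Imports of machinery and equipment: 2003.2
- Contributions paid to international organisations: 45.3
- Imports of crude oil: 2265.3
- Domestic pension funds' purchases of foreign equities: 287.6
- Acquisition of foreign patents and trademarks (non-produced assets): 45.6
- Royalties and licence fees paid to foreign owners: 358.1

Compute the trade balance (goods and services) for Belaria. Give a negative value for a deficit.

Goods: -2003.2 - 2265.3 = -4268.5
Services: -358.1 - 360.2 = -718.3
Trade balance = -4268.5 + (-718.3) = -4986.8
(Excluded from the trade balance — primary income: interest paid on external government debt 294.8, dividends received from foreign subsidiaries of resident firms 232.7, profits repatriated by foreign-owned firms operating domestically 257.1; secondary income: official foreign aid grants received (current) 179.8, contributions paid to international organisations 45.3; financial account: borrowing by resident firms from foreign banks 773.9, new loans extended by domestic banks to foreign borrowers 816.1, domestic pension funds' purchases of foreign equities 287.6; capital account: acquisition of foreign patents and trademarks (non-produced assets) 45.6.)

-4986.8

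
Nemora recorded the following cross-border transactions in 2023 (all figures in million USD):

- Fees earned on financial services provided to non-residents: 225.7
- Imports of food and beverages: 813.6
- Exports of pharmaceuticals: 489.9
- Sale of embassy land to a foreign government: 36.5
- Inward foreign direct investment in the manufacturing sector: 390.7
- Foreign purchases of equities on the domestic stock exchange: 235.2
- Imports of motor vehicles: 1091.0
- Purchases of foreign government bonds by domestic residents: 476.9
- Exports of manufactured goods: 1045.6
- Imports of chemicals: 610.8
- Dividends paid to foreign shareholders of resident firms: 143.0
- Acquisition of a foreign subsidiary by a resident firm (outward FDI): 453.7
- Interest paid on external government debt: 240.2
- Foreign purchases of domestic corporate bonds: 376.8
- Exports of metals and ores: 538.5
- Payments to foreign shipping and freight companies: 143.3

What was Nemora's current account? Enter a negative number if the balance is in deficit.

Goods: 489.9 - 813.6 + 538.5 - 1091.0 - 610.8 + 1045.6 = -441.4
Services: 225.7 - 143.3 = 82.4
Primary income: -240.2 - 143.0 = -383.2
Current account = (-441.4) + 82.4 + (-383.2) = -742.2
(Excluded from the current account — capital account: sale of embassy land to a foreign government 36.5; financial account: inward foreign direct investment in the manufacturing sector 390.7, foreign purchases of equities on the domestic stock exchange 235.2, purchases of foreign government bonds by domestic residents 476.9, acquisition of a foreign subsidiary by a resident firm (outward FDI) 453.7, foreign purchases of domestic corporate bonds 376.8.)

-742.2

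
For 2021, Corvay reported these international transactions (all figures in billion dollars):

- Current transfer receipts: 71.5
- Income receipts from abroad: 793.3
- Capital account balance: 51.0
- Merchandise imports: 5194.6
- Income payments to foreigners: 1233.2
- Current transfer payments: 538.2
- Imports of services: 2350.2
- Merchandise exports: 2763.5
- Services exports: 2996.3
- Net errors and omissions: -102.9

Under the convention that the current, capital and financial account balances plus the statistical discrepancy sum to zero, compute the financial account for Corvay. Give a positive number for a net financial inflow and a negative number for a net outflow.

Goods balance = 2763.5 - 5194.6 = -2431.1
Services balance = 2996.3 - 2350.2 = 646.1
Trade balance (goods + services) = -2431.1 + 646.1 = -1785.0
Net primary income = 793.3 - 1233.2 = -439.9
Net secondary income = 71.5 - 538.2 = -466.7
Current account = -1785.0 + (-439.9) + (-466.7) = -2691.6
Financial account = -(-2691.6 + 51.0 + (-102.9)) = 2743.5

2743.5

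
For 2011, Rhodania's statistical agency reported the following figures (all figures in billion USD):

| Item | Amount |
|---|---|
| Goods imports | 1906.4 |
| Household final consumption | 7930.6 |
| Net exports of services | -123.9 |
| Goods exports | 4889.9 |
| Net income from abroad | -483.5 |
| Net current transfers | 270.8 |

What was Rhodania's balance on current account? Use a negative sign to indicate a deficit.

2646.9

Goods balance = 4889.9 - 1906.4 = 2983.5
Services balance = -123.9
Trade balance (goods + services) = 2983.5 + (-123.9) = 2859.6
Net primary income = -483.5
Net secondary income = 270.8
Current account = 2859.6 + (-483.5) + 270.8 = 2646.9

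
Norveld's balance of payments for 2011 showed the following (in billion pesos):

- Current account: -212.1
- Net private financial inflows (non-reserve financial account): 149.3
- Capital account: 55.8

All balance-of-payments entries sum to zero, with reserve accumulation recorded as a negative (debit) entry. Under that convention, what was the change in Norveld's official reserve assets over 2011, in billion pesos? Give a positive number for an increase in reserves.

Official reserve transactions balance = -((-212.1) + 55.8 + 149.3) = 7.0
An accumulation of reserves is recorded as a debit (negative entry), so the change in the stock of reserves is the negative of that balance.
Change in official reserves = -(7.0) = -7.0

-7.0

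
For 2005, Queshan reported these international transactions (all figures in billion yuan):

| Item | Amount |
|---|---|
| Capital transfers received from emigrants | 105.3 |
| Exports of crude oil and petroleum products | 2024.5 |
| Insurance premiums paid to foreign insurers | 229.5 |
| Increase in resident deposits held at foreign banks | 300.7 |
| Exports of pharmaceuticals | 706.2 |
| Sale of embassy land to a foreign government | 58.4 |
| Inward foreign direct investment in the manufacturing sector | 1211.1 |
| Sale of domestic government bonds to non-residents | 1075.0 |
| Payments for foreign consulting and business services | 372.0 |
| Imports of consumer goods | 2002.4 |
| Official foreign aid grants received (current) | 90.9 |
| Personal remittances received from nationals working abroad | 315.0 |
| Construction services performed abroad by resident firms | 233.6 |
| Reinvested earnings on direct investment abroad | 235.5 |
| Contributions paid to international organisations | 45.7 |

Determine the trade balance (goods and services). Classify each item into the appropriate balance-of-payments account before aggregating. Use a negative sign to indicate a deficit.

360.4

Goods: 706.2 + 2024.5 - 2002.4 = 728.3
Services: -372.0 - 229.5 + 233.6 = -367.9
Trade balance = 728.3 + (-367.9) = 360.4
(Excluded from the trade balance — capital account: capital transfers received from emigrants 105.3, sale of embassy land to a foreign government 58.4; financial account: increase in resident deposits held at foreign banks 300.7, inward foreign direct investment in the manufacturing sector 1211.1, sale of domestic government bonds to non-residents 1075.0; secondary income: official foreign aid grants received (current) 90.9, personal remittances received from nationals working abroad 315.0, contributions paid to international organisations 45.7; primary income: reinvested earnings on direct investment abroad 235.5.)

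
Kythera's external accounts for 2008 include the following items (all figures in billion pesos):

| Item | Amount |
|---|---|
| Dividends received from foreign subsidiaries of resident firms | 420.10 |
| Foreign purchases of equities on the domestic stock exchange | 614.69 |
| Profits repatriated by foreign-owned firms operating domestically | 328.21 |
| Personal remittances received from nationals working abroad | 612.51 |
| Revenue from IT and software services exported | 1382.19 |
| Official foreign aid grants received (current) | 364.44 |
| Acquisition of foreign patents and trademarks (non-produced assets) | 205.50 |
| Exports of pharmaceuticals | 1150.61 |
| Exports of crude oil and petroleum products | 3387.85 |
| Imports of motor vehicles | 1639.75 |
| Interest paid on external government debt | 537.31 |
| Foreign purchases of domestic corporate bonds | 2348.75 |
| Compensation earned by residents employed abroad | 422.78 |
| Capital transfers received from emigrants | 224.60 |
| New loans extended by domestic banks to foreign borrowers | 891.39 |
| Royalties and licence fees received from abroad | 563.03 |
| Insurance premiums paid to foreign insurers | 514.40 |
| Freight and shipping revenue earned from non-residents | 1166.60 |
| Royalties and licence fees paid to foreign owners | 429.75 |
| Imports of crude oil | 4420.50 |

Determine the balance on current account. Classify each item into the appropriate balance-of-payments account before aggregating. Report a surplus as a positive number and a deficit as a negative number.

1600.19

Goods: 3387.85 + 1150.61 - 4420.50 - 1639.75 = -1521.79
Services: 1166.60 - 429.75 + 563.03 + 1382.19 - 514.40 = 2167.67
Primary income: -328.21 - 537.31 + 422.78 + 420.10 = -22.64
Secondary income: 612.51 + 364.44 = 976.95
Current account = (-1521.79) + 2167.67 + (-22.64) + 976.95 = 1600.19
(Excluded from the current account — financial account: foreign purchases of equities on the domestic stock exchange 614.69, foreign purchases of domestic corporate bonds 2348.75, new loans extended by domestic banks to foreign borrowers 891.39; capital account: acquisition of foreign patents and trademarks (non-produced assets) 205.50, capital transfers received from emigrants 224.60.)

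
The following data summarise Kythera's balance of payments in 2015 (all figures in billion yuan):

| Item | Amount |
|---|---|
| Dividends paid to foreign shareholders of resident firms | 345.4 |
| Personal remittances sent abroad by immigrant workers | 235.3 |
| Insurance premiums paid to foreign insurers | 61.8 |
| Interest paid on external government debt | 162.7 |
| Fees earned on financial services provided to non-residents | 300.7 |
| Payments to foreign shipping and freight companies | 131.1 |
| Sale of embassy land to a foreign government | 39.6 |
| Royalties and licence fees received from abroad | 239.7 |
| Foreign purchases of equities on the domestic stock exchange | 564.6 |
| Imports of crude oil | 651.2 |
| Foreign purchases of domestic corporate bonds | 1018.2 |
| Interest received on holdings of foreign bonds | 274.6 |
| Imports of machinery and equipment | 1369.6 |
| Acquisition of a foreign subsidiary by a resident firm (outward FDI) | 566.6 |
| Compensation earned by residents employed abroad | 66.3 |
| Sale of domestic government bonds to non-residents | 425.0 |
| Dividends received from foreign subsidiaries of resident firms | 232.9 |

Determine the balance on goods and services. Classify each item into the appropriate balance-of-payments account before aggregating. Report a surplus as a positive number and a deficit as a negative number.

-1673.3

Goods: -1369.6 - 651.2 = -2020.8
Services: 239.7 + 300.7 - 61.8 - 131.1 = 347.5
Trade balance = -2020.8 + 347.5 = -1673.3
(Excluded from the trade balance — primary income: dividends paid to foreign shareholders of resident firms 345.4, interest paid on external government debt 162.7, interest received on holdings of foreign bonds 274.6, compensation earned by residents employed abroad 66.3, dividends received from foreign subsidiaries of resident firms 232.9; secondary income: personal remittances sent abroad by immigrant workers 235.3; capital account: sale of embassy land to a foreign government 39.6; financial account: foreign purchases of equities on the domestic stock exchange 564.6, foreign purchases of domestic corporate bonds 1018.2, acquisition of a foreign subsidiary by a resident firm (outward FDI) 566.6, sale of domestic government bonds to non-residents 425.0.)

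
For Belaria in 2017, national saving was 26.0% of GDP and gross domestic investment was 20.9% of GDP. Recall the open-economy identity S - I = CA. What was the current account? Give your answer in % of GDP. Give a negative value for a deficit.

S - I = CA (net lending to the rest of the world).
CA = S - I = 26.0 - 20.9 = 5.1

5.1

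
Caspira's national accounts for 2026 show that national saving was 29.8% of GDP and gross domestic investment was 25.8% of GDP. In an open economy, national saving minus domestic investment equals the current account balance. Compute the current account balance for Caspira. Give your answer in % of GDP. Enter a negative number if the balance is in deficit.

CA = S - I = 29.8 - 25.8 = 4.0

4.0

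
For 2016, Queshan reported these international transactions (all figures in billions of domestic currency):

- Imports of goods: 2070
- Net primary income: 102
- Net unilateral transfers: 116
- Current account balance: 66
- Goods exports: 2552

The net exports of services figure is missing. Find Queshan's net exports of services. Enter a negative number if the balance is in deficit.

Current account = goods balance + services balance + net primary income + net secondary income
Sum of the known components = 700
Net exports of services = CA - (known components) = 66 - 700 = -634

-634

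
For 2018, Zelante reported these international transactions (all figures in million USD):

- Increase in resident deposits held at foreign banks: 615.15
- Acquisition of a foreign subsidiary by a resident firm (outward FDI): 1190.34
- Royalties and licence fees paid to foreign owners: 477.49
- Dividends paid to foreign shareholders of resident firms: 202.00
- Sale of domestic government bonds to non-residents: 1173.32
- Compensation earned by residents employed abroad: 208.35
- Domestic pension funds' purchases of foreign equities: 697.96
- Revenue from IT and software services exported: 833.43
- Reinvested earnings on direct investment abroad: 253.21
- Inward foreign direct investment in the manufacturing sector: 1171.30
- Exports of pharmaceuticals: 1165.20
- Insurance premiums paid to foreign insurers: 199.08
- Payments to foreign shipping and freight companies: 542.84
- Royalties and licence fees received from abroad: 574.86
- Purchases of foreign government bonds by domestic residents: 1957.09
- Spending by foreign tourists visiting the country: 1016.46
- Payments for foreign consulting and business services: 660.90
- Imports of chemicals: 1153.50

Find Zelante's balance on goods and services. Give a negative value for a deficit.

556.14

Goods: 1165.20 - 1153.50 = 11.70
Services: 833.43 - 477.49 - 660.90 - 199.08 - 542.84 + 1016.46 + 574.86 = 544.44
Trade balance = 11.70 + 544.44 = 556.14
(Excluded from the trade balance — financial account: increase in resident deposits held at foreign banks 615.15, acquisition of a foreign subsidiary by a resident firm (outward FDI) 1190.34, sale of domestic government bonds to non-residents 1173.32, domestic pension funds' purchases of foreign equities 697.96, inward foreign direct investment in the manufacturing sector 1171.30, purchases of foreign government bonds by domestic residents 1957.09; primary income: dividends paid to foreign shareholders of resident firms 202.00, compensation earned by residents employed abroad 208.35, reinvested earnings on direct investment abroad 253.21.)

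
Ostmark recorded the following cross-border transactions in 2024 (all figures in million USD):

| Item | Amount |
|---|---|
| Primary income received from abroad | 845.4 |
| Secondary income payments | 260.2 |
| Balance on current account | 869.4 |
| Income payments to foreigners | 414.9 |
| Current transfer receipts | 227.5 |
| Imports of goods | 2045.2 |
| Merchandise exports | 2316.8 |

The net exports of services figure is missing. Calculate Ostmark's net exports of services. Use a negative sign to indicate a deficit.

200.0

Current account = goods balance + services balance + net primary income + net secondary income
Sum of the known components = 669.4
Net exports of services = CA - (known components) = 869.4 - 669.4 = 200.0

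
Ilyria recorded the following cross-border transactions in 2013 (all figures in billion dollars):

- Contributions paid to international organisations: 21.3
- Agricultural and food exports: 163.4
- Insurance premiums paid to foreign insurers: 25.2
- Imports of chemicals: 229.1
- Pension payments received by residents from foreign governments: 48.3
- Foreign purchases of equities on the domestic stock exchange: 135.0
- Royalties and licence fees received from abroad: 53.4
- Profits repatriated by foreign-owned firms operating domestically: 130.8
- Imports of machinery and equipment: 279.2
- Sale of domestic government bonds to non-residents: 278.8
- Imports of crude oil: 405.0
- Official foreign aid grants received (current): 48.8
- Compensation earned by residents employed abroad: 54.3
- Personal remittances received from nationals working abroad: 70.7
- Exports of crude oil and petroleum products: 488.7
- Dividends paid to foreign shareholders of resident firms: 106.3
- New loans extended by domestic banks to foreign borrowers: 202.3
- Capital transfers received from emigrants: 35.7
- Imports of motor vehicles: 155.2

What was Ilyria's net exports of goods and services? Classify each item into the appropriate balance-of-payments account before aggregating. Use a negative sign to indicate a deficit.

-388.2

Goods: 488.7 - 279.2 - 405.0 - 155.2 + 163.4 - 229.1 = -416.4
Services: -25.2 + 53.4 = 28.2
Trade balance = -416.4 + 28.2 = -388.2
(Excluded from the trade balance — secondary income: contributions paid to international organisations 21.3, pension payments received by residents from foreign governments 48.3, official foreign aid grants received (current) 48.8, personal remittances received from nationals working abroad 70.7; financial account: foreign purchases of equities on the domestic stock exchange 135.0, sale of domestic government bonds to non-residents 278.8, new loans extended by domestic banks to foreign borrowers 202.3; primary income: profits repatriated by foreign-owned firms operating domestically 130.8, compensation earned by residents employed abroad 54.3, dividends paid to foreign shareholders of resident firms 106.3; capital account: capital transfers received from emigrants 35.7.)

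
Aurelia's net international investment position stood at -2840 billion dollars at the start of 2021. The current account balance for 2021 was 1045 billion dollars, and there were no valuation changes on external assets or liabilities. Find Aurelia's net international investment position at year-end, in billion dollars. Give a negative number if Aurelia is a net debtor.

-1795

With no valuation effects, change in NIIP = current account = 1045
End-of-year NIIP = -2840 + 1045 = -1795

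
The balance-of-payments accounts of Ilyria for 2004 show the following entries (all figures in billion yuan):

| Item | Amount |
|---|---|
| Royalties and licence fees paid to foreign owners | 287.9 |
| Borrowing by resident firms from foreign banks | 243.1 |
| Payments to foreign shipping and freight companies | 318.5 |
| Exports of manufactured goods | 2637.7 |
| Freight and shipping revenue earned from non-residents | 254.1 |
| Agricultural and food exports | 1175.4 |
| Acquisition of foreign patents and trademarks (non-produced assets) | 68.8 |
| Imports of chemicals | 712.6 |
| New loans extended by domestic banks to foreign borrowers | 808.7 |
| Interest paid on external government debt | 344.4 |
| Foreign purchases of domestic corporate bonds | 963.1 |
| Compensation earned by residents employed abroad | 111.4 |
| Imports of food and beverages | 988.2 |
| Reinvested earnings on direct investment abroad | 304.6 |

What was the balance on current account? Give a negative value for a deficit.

1831.6

Goods: 2637.7 - 712.6 - 988.2 + 1175.4 = 2112.3
Services: -318.5 + 254.1 - 287.9 = -352.3
Primary income: -344.4 + 304.6 + 111.4 = 71.6
Current account = 2112.3 + (-352.3) + 71.6 = 1831.6
(Excluded from the current account — financial account: borrowing by resident firms from foreign banks 243.1, new loans extended by domestic banks to foreign borrowers 808.7, foreign purchases of domestic corporate bonds 963.1; capital account: acquisition of foreign patents and trademarks (non-produced assets) 68.8.)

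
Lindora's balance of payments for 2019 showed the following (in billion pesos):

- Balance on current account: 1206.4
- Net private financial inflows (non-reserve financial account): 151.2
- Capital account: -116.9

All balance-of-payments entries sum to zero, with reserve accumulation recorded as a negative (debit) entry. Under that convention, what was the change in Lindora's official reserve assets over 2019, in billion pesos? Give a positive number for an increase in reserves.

1240.7

Official reserve transactions balance = -(1206.4 + (-116.9) + 151.2) = -1240.7
An accumulation of reserves is recorded as a debit (negative entry), so the change in the stock of reserves is the negative of that balance.
Change in official reserves = -(-1240.7) = 1240.7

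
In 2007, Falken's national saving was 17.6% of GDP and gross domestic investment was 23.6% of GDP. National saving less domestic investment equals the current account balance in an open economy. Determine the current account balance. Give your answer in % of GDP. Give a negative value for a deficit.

-6.0

S - I = CA (net lending to the rest of the world).
CA = S - I = 17.6 - 23.6 = -6.0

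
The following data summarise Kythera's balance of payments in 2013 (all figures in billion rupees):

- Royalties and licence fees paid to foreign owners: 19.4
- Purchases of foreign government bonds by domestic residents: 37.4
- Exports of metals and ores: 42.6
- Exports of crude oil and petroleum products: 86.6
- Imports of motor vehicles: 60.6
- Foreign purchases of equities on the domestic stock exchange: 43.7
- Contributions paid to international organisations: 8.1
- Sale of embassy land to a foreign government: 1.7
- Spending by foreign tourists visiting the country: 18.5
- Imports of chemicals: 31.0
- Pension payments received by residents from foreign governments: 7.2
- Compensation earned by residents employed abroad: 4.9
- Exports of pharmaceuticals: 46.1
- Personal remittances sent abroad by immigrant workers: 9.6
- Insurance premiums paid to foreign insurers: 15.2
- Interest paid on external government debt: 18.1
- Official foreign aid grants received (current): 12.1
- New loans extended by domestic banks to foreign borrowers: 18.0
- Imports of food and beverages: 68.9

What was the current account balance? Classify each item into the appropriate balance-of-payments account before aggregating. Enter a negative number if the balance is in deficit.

-12.9

Goods: 42.6 + 46.1 + 86.6 - 60.6 - 68.9 - 31.0 = 14.8
Services: 18.5 - 15.2 - 19.4 = -16.1
Primary income: 4.9 - 18.1 = -13.2
Secondary income: 7.2 - 8.1 + 12.1 - 9.6 = 1.6
Current account = 14.8 + (-16.1) + (-13.2) + 1.6 = -12.9
(Excluded from the current account — financial account: purchases of foreign government bonds by domestic residents 37.4, foreign purchases of equities on the domestic stock exchange 43.7, new loans extended by domestic banks to foreign borrowers 18.0; capital account: sale of embassy land to a foreign government 1.7.)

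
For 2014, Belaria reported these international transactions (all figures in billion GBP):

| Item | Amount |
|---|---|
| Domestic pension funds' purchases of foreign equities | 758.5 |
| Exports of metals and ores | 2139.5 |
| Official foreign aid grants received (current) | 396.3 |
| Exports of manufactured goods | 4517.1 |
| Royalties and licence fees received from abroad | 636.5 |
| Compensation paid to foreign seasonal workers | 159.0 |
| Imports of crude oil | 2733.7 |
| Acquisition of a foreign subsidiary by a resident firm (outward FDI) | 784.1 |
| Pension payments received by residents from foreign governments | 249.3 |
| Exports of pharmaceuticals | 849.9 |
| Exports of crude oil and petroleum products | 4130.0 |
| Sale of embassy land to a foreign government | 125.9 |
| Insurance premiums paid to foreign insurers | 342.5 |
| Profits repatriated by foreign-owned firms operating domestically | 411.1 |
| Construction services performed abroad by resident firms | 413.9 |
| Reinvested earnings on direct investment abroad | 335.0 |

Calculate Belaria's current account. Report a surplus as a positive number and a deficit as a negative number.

10021.2

Goods: 4517.1 + 2139.5 - 2733.7 + 4130.0 + 849.9 = 8902.8
Services: 413.9 - 342.5 + 636.5 = 707.9
Primary income: -411.1 - 159.0 + 335.0 = -235.1
Secondary income: 396.3 + 249.3 = 645.6
Current account = 8902.8 + 707.9 + (-235.1) + 645.6 = 10021.2
(Excluded from the current account — financial account: domestic pension funds' purchases of foreign equities 758.5, acquisition of a foreign subsidiary by a resident firm (outward FDI) 784.1; capital account: sale of embassy land to a foreign government 125.9.)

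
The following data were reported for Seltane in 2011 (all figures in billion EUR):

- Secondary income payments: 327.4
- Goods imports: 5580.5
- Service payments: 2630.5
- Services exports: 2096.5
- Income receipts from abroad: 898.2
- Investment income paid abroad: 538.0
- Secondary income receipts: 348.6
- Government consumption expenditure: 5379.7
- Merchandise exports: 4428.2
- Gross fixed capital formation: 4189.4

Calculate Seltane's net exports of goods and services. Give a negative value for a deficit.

Goods balance = 4428.2 - 5580.5 = -1152.3
Services balance = 2096.5 - 2630.5 = -534.0
Trade balance (goods + services) = -1152.3 + (-534.0) = -1686.3

-1686.3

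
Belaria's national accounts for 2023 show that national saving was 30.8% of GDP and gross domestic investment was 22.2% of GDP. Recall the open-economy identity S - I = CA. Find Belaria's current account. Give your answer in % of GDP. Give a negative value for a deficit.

CA = S - I = 30.8 - 22.2 = 8.6

8.6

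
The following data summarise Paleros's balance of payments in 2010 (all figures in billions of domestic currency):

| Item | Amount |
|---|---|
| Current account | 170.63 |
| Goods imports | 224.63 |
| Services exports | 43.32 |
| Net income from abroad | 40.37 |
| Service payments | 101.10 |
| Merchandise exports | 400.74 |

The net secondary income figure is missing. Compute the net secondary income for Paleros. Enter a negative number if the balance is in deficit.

11.93

Current account = goods balance + services balance + net primary income + net secondary income
Sum of the known components = 158.70
Net secondary income = CA - (known components) = 170.63 - 158.70 = 11.93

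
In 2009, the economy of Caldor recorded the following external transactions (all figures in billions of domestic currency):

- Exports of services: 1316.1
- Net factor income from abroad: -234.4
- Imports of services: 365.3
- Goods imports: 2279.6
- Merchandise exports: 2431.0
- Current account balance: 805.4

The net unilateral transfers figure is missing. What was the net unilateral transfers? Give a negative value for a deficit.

-62.4

Current account = goods balance + services balance + net primary income + net secondary income
Sum of the known components = 867.8
Net unilateral transfers = CA - (known components) = 805.4 - 867.8 = -62.4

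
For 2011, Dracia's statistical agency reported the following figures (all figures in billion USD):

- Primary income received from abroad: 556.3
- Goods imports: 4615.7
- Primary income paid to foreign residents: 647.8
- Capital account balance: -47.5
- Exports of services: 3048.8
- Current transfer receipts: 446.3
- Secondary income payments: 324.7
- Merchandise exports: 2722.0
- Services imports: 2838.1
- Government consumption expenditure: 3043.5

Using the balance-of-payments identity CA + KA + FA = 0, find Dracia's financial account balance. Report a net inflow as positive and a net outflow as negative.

1700.4

Goods balance = 2722.0 - 4615.7 = -1893.7
Services balance = 3048.8 - 2838.1 = 210.7
Trade balance (goods + services) = -1893.7 + 210.7 = -1683.0
Net primary income = 556.3 - 647.8 = -91.5
Net secondary income = 446.3 - 324.7 = 121.6
Current account = -1683.0 + (-91.5) + 121.6 = -1652.9
Financial account = -(-1652.9 + (-47.5)) = 1700.4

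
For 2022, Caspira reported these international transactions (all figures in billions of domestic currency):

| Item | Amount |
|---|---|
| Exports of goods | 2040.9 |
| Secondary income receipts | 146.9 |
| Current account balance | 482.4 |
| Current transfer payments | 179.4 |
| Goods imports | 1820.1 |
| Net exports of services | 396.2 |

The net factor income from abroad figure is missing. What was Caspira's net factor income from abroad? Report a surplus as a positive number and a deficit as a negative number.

-102.1

Current account = goods balance + services balance + net primary income + net secondary income
Sum of the known components = 584.5
Net factor income from abroad = CA - (known components) = 482.4 - 584.5 = -102.1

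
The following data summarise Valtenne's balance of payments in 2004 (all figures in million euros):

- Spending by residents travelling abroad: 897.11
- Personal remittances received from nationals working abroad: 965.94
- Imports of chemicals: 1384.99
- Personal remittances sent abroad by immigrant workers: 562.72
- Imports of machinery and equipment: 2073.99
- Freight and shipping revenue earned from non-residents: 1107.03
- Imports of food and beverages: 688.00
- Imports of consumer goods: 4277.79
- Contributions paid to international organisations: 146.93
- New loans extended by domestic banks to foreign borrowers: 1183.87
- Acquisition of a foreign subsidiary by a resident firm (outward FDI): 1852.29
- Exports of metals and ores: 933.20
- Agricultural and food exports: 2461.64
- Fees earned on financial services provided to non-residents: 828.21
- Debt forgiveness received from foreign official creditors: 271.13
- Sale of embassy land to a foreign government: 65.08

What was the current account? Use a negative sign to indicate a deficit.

-3735.51

Goods: 2461.64 - 688.00 - 4277.79 - 1384.99 - 2073.99 + 933.20 = -5029.93
Services: -897.11 + 1107.03 + 828.21 = 1038.13
Secondary income: -562.72 + 965.94 - 146.93 = 256.29
Current account = (-5029.93) + 1038.13 + 256.29 = -3735.51
(Excluded from the current account — financial account: new loans extended by domestic banks to foreign borrowers 1183.87, acquisition of a foreign subsidiary by a resident firm (outward FDI) 1852.29; capital account: debt forgiveness received from foreign official creditors 271.13, sale of embassy land to a foreign government 65.08.)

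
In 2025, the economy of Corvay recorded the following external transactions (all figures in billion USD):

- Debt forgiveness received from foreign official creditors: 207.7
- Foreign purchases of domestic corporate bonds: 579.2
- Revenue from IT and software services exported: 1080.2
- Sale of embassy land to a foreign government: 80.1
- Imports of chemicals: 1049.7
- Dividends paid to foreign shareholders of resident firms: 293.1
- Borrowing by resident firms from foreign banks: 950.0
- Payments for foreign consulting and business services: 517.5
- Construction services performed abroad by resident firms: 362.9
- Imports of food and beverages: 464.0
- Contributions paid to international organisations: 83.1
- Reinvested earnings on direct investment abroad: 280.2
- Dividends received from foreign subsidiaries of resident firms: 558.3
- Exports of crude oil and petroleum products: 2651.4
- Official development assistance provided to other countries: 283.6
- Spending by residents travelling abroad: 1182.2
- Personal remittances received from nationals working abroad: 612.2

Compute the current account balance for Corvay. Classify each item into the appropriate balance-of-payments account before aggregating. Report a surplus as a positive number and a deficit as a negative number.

1672.0

Goods: -464.0 + 2651.4 - 1049.7 = 1137.7
Services: 362.9 - 517.5 + 1080.2 - 1182.2 = -256.6
Primary income: -293.1 + 280.2 + 558.3 = 545.4
Secondary income: -283.6 + 612.2 - 83.1 = 245.5
Current account = 1137.7 + (-256.6) + 545.4 + 245.5 = 1672.0
(Excluded from the current account — capital account: debt forgiveness received from foreign official creditors 207.7, sale of embassy land to a foreign government 80.1; financial account: foreign purchases of domestic corporate bonds 579.2, borrowing by resident firms from foreign banks 950.0.)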